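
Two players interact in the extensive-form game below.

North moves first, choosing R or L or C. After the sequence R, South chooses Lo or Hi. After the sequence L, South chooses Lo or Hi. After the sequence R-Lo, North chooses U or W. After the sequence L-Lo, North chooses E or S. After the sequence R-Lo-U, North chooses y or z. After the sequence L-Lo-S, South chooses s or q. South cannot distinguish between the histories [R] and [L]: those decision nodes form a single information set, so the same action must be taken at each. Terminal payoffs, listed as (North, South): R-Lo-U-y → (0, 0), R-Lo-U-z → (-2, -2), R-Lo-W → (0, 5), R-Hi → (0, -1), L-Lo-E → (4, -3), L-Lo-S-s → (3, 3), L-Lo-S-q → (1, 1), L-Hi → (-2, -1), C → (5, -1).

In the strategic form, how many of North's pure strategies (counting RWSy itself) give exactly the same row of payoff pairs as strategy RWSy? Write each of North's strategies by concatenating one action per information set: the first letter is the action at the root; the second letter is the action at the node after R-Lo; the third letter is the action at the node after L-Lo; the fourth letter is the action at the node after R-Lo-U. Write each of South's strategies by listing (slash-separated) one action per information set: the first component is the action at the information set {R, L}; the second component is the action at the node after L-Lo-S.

4

Row for RWSy (columns Lo/s, Lo/q, Hi/s, Hi/q): (0,5) (0,5) (0,-1) (0,-1).
Under RWSy, North's choice at the node after L-Lo and at the node after R-Lo-U can never be reached regardless of what South does, so varying those choices leaves every outcome unchanged.
Holding the reachable choices fixed and varying the unreachable ones freely already gives 2 × 2 = 4 equivalent strategies.
No other strategy reproduces this row, so those 4 are the full class: RWEy, RWEz, RWSy, RWSz.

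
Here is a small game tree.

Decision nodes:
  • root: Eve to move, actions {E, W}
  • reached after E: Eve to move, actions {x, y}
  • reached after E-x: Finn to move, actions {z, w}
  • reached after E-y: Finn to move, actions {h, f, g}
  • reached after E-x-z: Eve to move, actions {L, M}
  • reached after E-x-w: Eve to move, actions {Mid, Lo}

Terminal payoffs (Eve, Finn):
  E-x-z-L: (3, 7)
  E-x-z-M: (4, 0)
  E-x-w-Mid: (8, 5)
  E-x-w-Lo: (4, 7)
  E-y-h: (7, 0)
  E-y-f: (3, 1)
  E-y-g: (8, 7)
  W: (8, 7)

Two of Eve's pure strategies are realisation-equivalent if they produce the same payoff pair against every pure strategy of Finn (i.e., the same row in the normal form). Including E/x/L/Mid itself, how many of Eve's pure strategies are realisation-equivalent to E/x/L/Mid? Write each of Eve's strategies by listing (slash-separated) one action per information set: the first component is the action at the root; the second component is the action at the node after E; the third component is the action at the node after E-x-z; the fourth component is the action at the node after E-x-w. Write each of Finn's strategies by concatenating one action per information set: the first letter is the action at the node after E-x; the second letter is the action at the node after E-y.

1

Row for E/x/L/Mid (columns zh, zf, zg, wh, wf, wg): (3,7) (3,7) (3,7) (8,5) (8,5) (8,5).
Every one of Eve's information sets is on the play path for some reply by Finn when Eve follows E/x/L/Mid.
Changing the action at any of them therefore changes at least one column, so only E/x/L/Mid itself gives this row.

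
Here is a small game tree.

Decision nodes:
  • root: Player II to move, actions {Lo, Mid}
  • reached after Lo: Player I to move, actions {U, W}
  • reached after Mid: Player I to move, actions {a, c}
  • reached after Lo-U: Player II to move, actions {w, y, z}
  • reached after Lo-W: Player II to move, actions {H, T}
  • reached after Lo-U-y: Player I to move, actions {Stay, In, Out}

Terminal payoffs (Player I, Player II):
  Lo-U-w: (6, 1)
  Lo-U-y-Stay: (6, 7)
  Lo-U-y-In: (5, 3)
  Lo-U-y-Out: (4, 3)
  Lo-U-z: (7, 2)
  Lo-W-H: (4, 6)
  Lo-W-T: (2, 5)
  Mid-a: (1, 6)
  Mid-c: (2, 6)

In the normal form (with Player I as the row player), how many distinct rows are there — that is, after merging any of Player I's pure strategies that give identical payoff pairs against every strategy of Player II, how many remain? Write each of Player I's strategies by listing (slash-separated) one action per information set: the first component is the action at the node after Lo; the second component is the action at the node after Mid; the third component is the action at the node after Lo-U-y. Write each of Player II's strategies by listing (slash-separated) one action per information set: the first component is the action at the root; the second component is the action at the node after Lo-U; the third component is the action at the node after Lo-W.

8

Player I has 12 pure strategies: U/a/Stay, U/a/In, U/a/Out, U/c/Stay, U/c/In, U/c/Out, W/a/Stay, W/a/In, W/a/Out, W/c/Stay, W/c/In, W/c/Out. Columns: Lo/w/H, Lo/w/T, Lo/y/H, Lo/y/T, Lo/z/H, Lo/z/T, Mid/w/H, Mid/w/T, Mid/y/H, Mid/y/T, Mid/z/H, Mid/z/T.
{U/a/Stay} → row (6,1) (6,1) (6,7) (6,7) (7,2) (7,2) (1,6) (1,6) (1,6) (1,6) (1,6) (1,6)
{U/a/In} → row (6,1) (6,1) (5,3) (5,3) (7,2) (7,2) (1,6) (1,6) (1,6) (1,6) (1,6) (1,6)
{U/a/Out} → row (6,1) (6,1) (4,3) (4,3) (7,2) (7,2) (1,6) (1,6) (1,6) (1,6) (1,6) (1,6)
{U/c/Stay} → row (6,1) (6,1) (6,7) (6,7) (7,2) (7,2) (2,6) (2,6) (2,6) (2,6) (2,6) (2,6)
{U/c/In} → row (6,1) (6,1) (5,3) (5,3) (7,2) (7,2) (2,6) (2,6) (2,6) (2,6) (2,6) (2,6)
{U/c/Out} → row (6,1) (6,1) (4,3) (4,3) (7,2) (7,2) (2,6) (2,6) (2,6) (2,6) (2,6) (2,6)
{W/a/Stay, W/a/In, W/a/Out} → row (4,6) (2,5) (4,6) (2,5) (4,6) (2,5) (1,6) (1,6) (1,6) (1,6) (1,6) (1,6)
{W/c/Stay, W/c/In, W/c/Out} → row (4,6) (2,5) (4,6) (2,5) (4,6) (2,5) (2,6) (2,6) (2,6) (2,6) (2,6) (2,6)
That's 8 distinct rows out of 12 strategies.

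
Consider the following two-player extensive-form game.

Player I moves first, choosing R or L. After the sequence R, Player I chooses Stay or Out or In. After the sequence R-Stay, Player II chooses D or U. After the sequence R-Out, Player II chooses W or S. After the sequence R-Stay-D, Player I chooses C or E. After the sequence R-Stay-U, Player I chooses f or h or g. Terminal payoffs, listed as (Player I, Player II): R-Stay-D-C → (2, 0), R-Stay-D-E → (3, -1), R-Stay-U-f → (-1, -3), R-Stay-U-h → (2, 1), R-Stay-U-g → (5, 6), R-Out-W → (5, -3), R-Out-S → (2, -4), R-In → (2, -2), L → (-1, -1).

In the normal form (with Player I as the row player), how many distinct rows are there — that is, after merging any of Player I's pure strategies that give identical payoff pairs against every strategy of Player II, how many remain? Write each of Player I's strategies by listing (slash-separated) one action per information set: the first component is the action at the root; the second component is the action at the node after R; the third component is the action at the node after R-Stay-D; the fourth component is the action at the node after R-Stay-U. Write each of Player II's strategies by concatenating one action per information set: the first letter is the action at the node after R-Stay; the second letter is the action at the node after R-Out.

9

Player I has 36 pure strategies: R/Stay/C/f, R/Stay/C/h, R/Stay/C/g, R/Stay/E/f, R/Stay/E/h, R/Stay/E/g, R/Out/C/f, R/Out/C/h, R/Out/C/g, R/Out/E/f, R/Out/E/h, R/Out/E/g, R/In/C/f, R/In/C/h, R/In/C/g, R/In/E/f, R/In/E/h, R/In/E/g, L/Stay/C/f, L/Stay/C/h, L/Stay/C/g, L/Stay/E/f, L/Stay/E/h, L/Stay/E/g, L/Out/C/f, L/Out/C/h, L/Out/C/g, L/Out/E/f, L/Out/E/h, L/Out/E/g, L/In/C/f, L/In/C/h, L/In/C/g, L/In/E/f, L/In/E/h, L/In/E/g. Columns: DW, DS, UW, US.
{R/Stay/C/f} → row (2,0) (2,0) (-1,-3) (-1,-3)
{R/Stay/C/h} → row (2,0) (2,0) (2,1) (2,1)
{R/Stay/C/g} → row (2,0) (2,0) (5,6) (5,6)
{R/Stay/E/f} → row (3,-1) (3,-1) (-1,-3) (-1,-3)
{R/Stay/E/h} → row (3,-1) (3,-1) (2,1) (2,1)
{R/Stay/E/g} → row (3,-1) (3,-1) (5,6) (5,6)
{R/Out/C/f, R/Out/C/h, R/Out/C/g, R/Out/E/f, R/Out/E/h, R/Out/E/g} → row (5,-3) (2,-4) (5,-3) (2,-4)
{R/In/C/f, R/In/C/h, R/In/C/g, R/In/E/f, R/In/E/h, R/In/E/g} → row (2,-2) (2,-2) (2,-2) (2,-2)
{L/Stay/C/f, L/Stay/C/h, L/Stay/C/g, L/Stay/E/f, L/Stay/E/h, L/Stay/E/g, L/Out/C/f, L/Out/C/h, L/Out/C/g, L/Out/E/f, L/Out/E/h, L/Out/E/g, L/In/C/f, L/In/C/h, L/In/C/g, L/In/E/f, L/In/E/h, L/In/E/g} → row (-1,-1) (-1,-1) (-1,-1) (-1,-1)
That's 9 distinct rows out of 36 strategies.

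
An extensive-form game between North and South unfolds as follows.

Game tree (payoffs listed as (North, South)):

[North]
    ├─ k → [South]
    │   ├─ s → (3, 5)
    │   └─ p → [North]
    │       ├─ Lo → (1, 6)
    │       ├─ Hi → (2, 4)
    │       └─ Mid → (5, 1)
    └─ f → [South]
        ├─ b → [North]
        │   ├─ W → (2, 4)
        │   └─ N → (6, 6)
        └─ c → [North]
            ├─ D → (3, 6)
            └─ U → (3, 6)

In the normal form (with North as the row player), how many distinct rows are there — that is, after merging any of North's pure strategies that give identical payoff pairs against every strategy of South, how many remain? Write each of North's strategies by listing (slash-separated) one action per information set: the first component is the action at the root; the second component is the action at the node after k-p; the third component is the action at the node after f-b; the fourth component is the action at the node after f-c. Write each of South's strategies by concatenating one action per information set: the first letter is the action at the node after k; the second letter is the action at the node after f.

5

North has 24 pure strategies: k/Lo/W/D, k/Lo/W/U, k/Lo/N/D, k/Lo/N/U, k/Hi/W/D, k/Hi/W/U, k/Hi/N/D, k/Hi/N/U, k/Mid/W/D, k/Mid/W/U, k/Mid/N/D, k/Mid/N/U, f/Lo/W/D, f/Lo/W/U, f/Lo/N/D, f/Lo/N/U, f/Hi/W/D, f/Hi/W/U, f/Hi/N/D, f/Hi/N/U, f/Mid/W/D, f/Mid/W/U, f/Mid/N/D, f/Mid/N/U. Columns: sb, sc, pb, pc.
{k/Lo/W/D, k/Lo/W/U, k/Lo/N/D, k/Lo/N/U} → row (3,5) (3,5) (1,6) (1,6)
{k/Hi/W/D, k/Hi/W/U, k/Hi/N/D, k/Hi/N/U} → row (3,5) (3,5) (2,4) (2,4)
{k/Mid/W/D, k/Mid/W/U, k/Mid/N/D, k/Mid/N/U} → row (3,5) (3,5) (5,1) (5,1)
{f/Lo/W/D, f/Lo/W/U, f/Hi/W/D, f/Hi/W/U, f/Mid/W/D, f/Mid/W/U} → row (2,4) (3,6) (2,4) (3,6)
{f/Lo/N/D, f/Lo/N/U, f/Hi/N/D, f/Hi/N/U, f/Mid/N/D, f/Mid/N/U} → row (6,6) (3,6) (6,6) (3,6)
That's 5 distinct rows out of 24 strategies.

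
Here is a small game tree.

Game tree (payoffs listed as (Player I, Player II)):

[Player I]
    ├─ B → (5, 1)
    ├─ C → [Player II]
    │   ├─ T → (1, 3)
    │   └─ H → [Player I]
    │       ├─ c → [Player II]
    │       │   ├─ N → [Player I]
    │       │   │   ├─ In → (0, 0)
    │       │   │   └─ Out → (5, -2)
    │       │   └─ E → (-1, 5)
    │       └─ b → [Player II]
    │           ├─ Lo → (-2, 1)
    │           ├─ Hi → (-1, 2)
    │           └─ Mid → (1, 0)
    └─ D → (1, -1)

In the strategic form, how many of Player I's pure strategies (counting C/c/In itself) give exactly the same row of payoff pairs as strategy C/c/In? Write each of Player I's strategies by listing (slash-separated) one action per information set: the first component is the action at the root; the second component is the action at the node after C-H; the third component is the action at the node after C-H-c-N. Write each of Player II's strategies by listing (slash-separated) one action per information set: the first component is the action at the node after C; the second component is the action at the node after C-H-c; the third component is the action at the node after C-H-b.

1

Row for C/c/In (columns T/N/Lo, T/N/Hi, T/N/Mid, T/E/Lo, T/E/Hi, T/E/Mid, H/N/Lo, H/N/Hi, H/N/Mid, H/E/Lo, H/E/Hi, H/E/Mid): (1,3) (1,3) (1,3) (1,3) (1,3) (1,3) (0,0) (0,0) (0,0) (-1,5) (-1,5) (-1,5).
Every one of Player I's information sets is on the play path for some reply by Player II when Player I follows C/c/In.
Changing the action at any of them therefore changes at least one column, so only C/c/In itself gives this row.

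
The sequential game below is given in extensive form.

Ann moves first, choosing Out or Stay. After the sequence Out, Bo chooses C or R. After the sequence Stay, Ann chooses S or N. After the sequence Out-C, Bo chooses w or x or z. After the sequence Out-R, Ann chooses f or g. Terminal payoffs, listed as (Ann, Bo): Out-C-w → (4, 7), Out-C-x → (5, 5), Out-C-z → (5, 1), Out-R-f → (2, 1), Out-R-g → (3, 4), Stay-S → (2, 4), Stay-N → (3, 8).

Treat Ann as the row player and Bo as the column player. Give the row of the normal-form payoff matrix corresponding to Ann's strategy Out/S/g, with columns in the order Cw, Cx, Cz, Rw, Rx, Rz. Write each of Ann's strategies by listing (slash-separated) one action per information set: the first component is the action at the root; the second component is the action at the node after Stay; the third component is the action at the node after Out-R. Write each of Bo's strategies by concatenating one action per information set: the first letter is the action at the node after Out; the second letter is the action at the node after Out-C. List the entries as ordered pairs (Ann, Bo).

(4,7) (5,5) (5,1) (3,4) (3,4) (3,4)

vs Cw: Ann plays Out → Bo plays C at [Out] → Bo plays w at [Out-C] → (4, 7)
vs Cx: Ann plays Out → Bo plays C at [Out] → Bo plays x at [Out-C] → (5, 5)
vs Cz: Ann plays Out → Bo plays C at [Out] → Bo plays z at [Out-C] → (5, 1)
vs Rw: Ann plays Out → Bo plays R at [Out] → Ann plays g at [Out-R] → (3, 4)
vs Rx: Ann plays Out → Bo plays R at [Out] → Ann plays g at [Out-R] → (3, 4)
vs Rz: Ann plays Out → Bo plays R at [Out] → Ann plays g at [Out-R] → (3, 4)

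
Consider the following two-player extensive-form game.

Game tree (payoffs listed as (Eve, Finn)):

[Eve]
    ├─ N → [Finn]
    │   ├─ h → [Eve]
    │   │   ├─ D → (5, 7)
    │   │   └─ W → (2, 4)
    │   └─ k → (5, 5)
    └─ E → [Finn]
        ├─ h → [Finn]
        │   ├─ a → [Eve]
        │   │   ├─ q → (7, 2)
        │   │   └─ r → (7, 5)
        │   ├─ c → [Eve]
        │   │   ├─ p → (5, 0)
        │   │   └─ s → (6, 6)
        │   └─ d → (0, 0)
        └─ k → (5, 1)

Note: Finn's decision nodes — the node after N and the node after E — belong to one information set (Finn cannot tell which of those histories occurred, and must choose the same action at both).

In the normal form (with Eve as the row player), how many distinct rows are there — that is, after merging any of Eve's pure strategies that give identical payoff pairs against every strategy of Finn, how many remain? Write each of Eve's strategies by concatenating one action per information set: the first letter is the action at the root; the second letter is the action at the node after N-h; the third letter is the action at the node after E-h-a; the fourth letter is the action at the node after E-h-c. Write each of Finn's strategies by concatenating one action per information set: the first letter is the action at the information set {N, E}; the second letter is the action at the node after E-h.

Eve has 16 pure strategies: NDqp, NDqs, NDrp, NDrs, NWqp, NWqs, NWrp, NWrs, EDqp, EDqs, EDrp, EDrs, EWqp, EWqs, EWrp, EWrs. Columns: ha, hc, hd, ka, kc, kd.
{NDqp, NDqs, NDrp, NDrs} → row (5,7) (5,7) (5,7) (5,5) (5,5) (5,5)
{NWqp, NWqs, NWrp, NWrs} → row (2,4) (2,4) (2,4) (5,5) (5,5) (5,5)
{EDqp, EWqp} → row (7,2) (5,0) (0,0) (5,1) (5,1) (5,1)
{EDqs, EWqs} → row (7,2) (6,6) (0,0) (5,1) (5,1) (5,1)
{EDrp, EWrp} → row (7,5) (5,0) (0,0) (5,1) (5,1) (5,1)
{EDrs, EWrs} → row (7,5) (6,6) (0,0) (5,1) (5,1) (5,1)
That's 6 distinct rows out of 16 strategies.

6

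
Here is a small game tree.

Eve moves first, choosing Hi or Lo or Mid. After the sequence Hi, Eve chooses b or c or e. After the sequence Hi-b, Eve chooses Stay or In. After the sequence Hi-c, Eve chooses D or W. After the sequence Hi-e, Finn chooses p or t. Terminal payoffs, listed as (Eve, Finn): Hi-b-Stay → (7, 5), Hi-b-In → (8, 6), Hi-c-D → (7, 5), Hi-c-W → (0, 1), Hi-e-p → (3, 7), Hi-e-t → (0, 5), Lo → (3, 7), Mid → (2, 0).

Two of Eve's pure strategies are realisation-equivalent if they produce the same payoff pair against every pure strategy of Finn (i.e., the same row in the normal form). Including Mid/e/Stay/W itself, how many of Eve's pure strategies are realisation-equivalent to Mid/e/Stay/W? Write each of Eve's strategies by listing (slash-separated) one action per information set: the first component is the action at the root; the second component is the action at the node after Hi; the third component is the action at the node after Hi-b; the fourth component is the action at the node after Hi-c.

Row for Mid/e/Stay/W (columns p, t): (2,0) (2,0).
Under Mid/e/Stay/W, Eve's choice at the node after Hi and at the node after Hi-b and at the node after Hi-c can never be reached regardless of what Finn does, so varying those choices leaves every outcome unchanged.
Holding the reachable choices fixed and varying the unreachable ones freely already gives 3 × 2 × 2 = 12 equivalent strategies.
No other strategy reproduces this row, so those 12 are the full class: Mid/b/Stay/D, Mid/b/Stay/W, Mid/b/In/D, Mid/b/In/W, Mid/c/Stay/D, Mid/c/Stay/W, Mid/c/In/D, Mid/c/In/W, Mid/e/Stay/D, Mid/e/Stay/W, Mid/e/In/D, Mid/e/In/W.

12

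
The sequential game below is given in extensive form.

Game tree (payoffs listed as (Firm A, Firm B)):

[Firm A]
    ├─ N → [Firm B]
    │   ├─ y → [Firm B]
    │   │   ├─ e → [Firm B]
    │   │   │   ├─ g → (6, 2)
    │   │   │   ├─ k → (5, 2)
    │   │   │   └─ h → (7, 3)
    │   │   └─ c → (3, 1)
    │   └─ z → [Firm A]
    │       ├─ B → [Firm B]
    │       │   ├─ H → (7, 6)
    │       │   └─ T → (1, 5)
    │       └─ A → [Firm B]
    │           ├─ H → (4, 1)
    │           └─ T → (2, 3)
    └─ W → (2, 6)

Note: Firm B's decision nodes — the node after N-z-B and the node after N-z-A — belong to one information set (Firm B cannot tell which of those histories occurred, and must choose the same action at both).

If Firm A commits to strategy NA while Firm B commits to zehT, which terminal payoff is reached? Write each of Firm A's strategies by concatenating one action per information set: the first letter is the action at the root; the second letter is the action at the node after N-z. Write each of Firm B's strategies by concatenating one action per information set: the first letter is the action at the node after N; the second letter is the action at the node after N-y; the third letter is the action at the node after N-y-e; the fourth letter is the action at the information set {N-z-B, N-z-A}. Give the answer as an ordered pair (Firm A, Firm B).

(2, 3)

Trace the play path from the root:
  Firm A plays N
  Firm B plays z at [N]
  Firm A plays A at [N-z]
  Firm B plays T at [N-z-A]
→ terminal payoff (2, 3).
(Firm B's choice at the node after N-y is never reached on this path, so it doesn't affect the outcome.)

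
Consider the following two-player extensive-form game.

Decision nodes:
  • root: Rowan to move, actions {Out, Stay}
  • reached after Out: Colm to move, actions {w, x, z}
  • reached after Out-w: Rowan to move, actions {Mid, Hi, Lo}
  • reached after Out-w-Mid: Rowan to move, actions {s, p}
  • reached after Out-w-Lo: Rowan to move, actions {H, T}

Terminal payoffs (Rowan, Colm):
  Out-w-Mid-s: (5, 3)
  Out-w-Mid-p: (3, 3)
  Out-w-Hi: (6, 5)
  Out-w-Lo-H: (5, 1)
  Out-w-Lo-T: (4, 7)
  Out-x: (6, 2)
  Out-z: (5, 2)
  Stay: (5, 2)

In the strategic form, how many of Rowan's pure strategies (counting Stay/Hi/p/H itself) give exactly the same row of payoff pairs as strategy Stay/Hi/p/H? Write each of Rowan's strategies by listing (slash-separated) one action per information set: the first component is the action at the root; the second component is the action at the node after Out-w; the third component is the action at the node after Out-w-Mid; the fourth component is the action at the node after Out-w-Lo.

12

Row for Stay/Hi/p/H (columns w, x, z): (5,2) (5,2) (5,2).
Under Stay/Hi/p/H, Rowan's choice at the node after Out-w and at the node after Out-w-Mid and at the node after Out-w-Lo can never be reached regardless of what Colm does, so varying those choices leaves every outcome unchanged.
Holding the reachable choices fixed and varying the unreachable ones freely already gives 3 × 2 × 2 = 12 equivalent strategies.
No other strategy reproduces this row, so those 12 are the full class: Stay/Mid/s/H, Stay/Mid/s/T, Stay/Mid/p/H, Stay/Mid/p/T, Stay/Hi/s/H, Stay/Hi/s/T, Stay/Hi/p/H, Stay/Hi/p/T, Stay/Lo/s/H, Stay/Lo/s/T, Stay/Lo/p/H, Stay/Lo/p/T.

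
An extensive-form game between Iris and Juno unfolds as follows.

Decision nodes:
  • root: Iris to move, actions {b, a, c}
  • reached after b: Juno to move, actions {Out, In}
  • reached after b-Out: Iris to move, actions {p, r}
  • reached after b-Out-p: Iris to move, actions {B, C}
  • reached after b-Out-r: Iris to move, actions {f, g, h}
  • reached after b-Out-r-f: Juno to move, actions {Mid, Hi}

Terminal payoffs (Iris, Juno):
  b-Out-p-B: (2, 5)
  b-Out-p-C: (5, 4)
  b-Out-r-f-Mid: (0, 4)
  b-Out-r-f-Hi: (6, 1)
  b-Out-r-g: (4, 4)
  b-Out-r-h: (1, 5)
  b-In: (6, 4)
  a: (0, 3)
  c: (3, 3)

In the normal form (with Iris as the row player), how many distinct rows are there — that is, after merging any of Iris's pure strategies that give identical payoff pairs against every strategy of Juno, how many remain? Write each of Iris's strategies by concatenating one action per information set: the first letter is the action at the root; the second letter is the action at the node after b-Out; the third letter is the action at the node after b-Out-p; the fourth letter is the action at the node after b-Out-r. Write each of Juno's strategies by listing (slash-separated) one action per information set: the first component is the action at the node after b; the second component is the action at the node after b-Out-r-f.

Iris has 36 pure strategies: bpBf, bpBg, bpBh, bpCf, bpCg, bpCh, brBf, brBg, brBh, brCf, brCg, brCh, apBf, apBg, apBh, apCf, apCg, apCh, arBf, arBg, arBh, arCf, arCg, arCh, cpBf, cpBg, cpBh, cpCf, cpCg, cpCh, crBf, crBg, crBh, crCf, crCg, crCh. Columns: Out/Mid, Out/Hi, In/Mid, In/Hi.
{bpBf, bpBg, bpBh} → row (2,5) (2,5) (6,4) (6,4)
{bpCf, bpCg, bpCh} → row (5,4) (5,4) (6,4) (6,4)
{brBf, brCf} → row (0,4) (6,1) (6,4) (6,4)
{brBg, brCg} → row (4,4) (4,4) (6,4) (6,4)
{brBh, brCh} → row (1,5) (1,5) (6,4) (6,4)
{apBf, apBg, apBh, apCf, apCg, apCh, arBf, arBg, arBh, arCf, arCg, arCh} → row (0,3) (0,3) (0,3) (0,3)
{cpBf, cpBg, cpBh, cpCf, cpCg, cpCh, crBf, crBg, crBh, crCf, crCg, crCh} → row (3,3) (3,3) (3,3) (3,3)
That's 7 distinct rows out of 36 strategies.

7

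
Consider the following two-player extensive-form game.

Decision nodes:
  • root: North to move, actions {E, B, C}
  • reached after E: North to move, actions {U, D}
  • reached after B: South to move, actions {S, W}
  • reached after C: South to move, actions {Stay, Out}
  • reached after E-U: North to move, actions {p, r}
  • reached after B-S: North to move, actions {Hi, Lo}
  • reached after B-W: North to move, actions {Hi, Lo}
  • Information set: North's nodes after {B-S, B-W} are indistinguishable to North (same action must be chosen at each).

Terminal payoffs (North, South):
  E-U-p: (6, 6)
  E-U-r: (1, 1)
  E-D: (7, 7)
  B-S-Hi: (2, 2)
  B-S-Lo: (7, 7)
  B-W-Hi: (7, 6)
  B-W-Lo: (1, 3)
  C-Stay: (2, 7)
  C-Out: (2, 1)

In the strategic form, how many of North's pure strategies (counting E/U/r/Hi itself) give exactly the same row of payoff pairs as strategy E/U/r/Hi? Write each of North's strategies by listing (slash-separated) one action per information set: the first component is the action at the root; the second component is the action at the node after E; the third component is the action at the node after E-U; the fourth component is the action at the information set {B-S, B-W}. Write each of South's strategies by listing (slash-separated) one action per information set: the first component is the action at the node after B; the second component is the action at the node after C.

2

Row for E/U/r/Hi (columns S/Stay, S/Out, W/Stay, W/Out): (1,1) (1,1) (1,1) (1,1).
Under E/U/r/Hi, North's choice at the information set {B-S, B-W} can never be reached regardless of what South does, so varying those choices leaves every outcome unchanged.
Holding the reachable choices fixed and varying the unreachable one freely already gives 2 equivalent strategies.
No other strategy reproduces this row, so those 2 are the full class: E/U/r/Hi, E/U/r/Lo.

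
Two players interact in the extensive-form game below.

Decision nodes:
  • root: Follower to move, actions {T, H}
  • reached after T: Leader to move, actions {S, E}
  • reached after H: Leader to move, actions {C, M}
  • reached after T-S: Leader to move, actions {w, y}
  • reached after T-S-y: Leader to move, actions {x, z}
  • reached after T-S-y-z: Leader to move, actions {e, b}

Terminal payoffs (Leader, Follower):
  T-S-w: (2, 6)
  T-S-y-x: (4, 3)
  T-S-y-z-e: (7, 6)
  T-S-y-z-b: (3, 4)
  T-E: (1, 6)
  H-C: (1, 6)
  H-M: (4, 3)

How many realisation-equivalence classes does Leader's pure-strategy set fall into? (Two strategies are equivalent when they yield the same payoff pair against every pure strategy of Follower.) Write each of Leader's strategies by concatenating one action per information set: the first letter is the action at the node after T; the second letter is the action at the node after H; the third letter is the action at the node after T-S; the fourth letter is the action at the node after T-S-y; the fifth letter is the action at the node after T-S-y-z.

10

Leader has 32 pure strategies: SCwxe, SCwxb, SCwze, SCwzb, SCyxe, SCyxb, SCyze, SCyzb, SMwxe, SMwxb, SMwze, SMwzb, SMyxe, SMyxb, SMyze, SMyzb, ECwxe, ECwxb, ECwze, ECwzb, ECyxe, ECyxb, ECyze, ECyzb, EMwxe, EMwxb, EMwze, EMwzb, EMyxe, EMyxb, EMyze, EMyzb. Columns: T, H.
{SCwxe, SCwxb, SCwze, SCwzb} → row (2,6) (1,6)
{SCyxe, SCyxb} → row (4,3) (1,6)
{SCyze} → row (7,6) (1,6)
{SCyzb} → row (3,4) (1,6)
{SMwxe, SMwxb, SMwze, SMwzb} → row (2,6) (4,3)
{SMyxe, SMyxb} → row (4,3) (4,3)
{SMyze} → row (7,6) (4,3)
{SMyzb} → row (3,4) (4,3)
{ECwxe, ECwxb, ECwze, ECwzb, ECyxe, ECyxb, ECyze, ECyzb} → row (1,6) (1,6)
{EMwxe, EMwxb, EMwze, EMwzb, EMyxe, EMyxb, EMyze, EMyzb} → row (1,6) (4,3)
That's 10 distinct rows out of 32 strategies.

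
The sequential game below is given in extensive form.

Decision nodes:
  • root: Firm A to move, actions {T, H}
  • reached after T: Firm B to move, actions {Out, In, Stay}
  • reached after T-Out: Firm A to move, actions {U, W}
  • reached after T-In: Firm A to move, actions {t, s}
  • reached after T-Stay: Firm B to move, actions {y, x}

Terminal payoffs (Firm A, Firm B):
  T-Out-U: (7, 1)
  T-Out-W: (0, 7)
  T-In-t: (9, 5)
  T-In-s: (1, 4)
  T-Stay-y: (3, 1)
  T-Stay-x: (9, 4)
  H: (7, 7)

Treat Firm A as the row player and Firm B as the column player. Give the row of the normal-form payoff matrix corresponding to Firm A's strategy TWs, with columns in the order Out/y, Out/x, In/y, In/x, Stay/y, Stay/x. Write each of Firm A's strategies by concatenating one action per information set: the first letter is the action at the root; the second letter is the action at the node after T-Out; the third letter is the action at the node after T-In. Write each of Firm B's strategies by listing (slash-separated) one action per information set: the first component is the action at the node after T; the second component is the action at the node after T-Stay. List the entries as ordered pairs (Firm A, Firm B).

vs Out/y: Firm A plays T → Firm B plays Out at [T] → Firm A plays W at [T-Out] → (0, 7)
vs Out/x: Firm A plays T → Firm B plays Out at [T] → Firm A plays W at [T-Out] → (0, 7)
vs In/y: Firm A plays T → Firm B plays In at [T] → Firm A plays s at [T-In] → (1, 4)
vs In/x: Firm A plays T → Firm B plays In at [T] → Firm A plays s at [T-In] → (1, 4)
vs Stay/y: Firm A plays T → Firm B plays Stay at [T] → Firm B plays y at [T-Stay] → (3, 1)
vs Stay/x: Firm A plays T → Firm B plays Stay at [T] → Firm B plays x at [T-Stay] → (9, 4)

(0,7) (0,7) (1,4) (1,4) (3,1) (9,4)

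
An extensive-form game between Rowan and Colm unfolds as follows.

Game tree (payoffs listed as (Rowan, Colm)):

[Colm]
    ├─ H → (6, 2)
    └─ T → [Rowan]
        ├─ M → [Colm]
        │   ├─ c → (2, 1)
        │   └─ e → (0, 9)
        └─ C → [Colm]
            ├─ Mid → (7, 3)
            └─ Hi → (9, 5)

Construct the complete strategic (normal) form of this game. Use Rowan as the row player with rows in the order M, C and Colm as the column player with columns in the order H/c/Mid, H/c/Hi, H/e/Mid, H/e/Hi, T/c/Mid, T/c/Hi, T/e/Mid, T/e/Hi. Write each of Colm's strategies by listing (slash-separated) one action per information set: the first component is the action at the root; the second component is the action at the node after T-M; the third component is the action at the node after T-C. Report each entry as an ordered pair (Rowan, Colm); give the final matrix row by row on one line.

M: (6,2) (6,2) (6,2) (6,2) (2,1) (2,1) (0,9) (0,9) | C: (6,2) (6,2) (6,2) (6,2) (7,3) (9,5) (7,3) (9,5)

Row M: H/c/Mid→(6,2), H/c/Hi→(6,2), H/e/Mid→(6,2), H/e/Hi→(6,2), T/c/Mid→(2,1), T/c/Hi→(2,1), T/e/Mid→(0,9), T/e/Hi→(0,9)
Row C: H/c/Mid→(6,2), H/c/Hi→(6,2), H/e/Mid→(6,2), H/e/Hi→(6,2), T/c/Mid→(7,3), T/c/Hi→(9,5), T/e/Mid→(7,3), T/e/Hi→(9,5)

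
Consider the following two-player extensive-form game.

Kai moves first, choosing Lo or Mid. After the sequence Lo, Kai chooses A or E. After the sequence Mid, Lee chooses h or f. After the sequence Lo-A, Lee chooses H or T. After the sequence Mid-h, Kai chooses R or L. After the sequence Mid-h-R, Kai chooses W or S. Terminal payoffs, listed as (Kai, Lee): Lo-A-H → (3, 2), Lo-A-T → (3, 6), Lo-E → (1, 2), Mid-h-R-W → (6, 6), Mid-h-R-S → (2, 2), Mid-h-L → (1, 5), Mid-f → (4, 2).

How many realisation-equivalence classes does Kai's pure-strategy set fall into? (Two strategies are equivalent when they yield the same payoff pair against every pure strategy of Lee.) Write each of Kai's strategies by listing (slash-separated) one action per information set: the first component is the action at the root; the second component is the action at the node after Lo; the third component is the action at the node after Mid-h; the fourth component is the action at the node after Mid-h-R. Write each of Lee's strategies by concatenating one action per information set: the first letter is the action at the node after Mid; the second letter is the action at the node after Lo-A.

Kai has 16 pure strategies: Lo/A/R/W, Lo/A/R/S, Lo/A/L/W, Lo/A/L/S, Lo/E/R/W, Lo/E/R/S, Lo/E/L/W, Lo/E/L/S, Mid/A/R/W, Mid/A/R/S, Mid/A/L/W, Mid/A/L/S, Mid/E/R/W, Mid/E/R/S, Mid/E/L/W, Mid/E/L/S. Columns: hH, hT, fH, fT.
{Lo/A/R/W, Lo/A/R/S, Lo/A/L/W, Lo/A/L/S} → row (3,2) (3,6) (3,2) (3,6)
{Lo/E/R/W, Lo/E/R/S, Lo/E/L/W, Lo/E/L/S} → row (1,2) (1,2) (1,2) (1,2)
{Mid/A/R/W, Mid/E/R/W} → row (6,6) (6,6) (4,2) (4,2)
{Mid/A/R/S, Mid/E/R/S} → row (2,2) (2,2) (4,2) (4,2)
{Mid/A/L/W, Mid/A/L/S, Mid/E/L/W, Mid/E/L/S} → row (1,5) (1,5) (4,2) (4,2)
That's 5 distinct rows out of 16 strategies.

5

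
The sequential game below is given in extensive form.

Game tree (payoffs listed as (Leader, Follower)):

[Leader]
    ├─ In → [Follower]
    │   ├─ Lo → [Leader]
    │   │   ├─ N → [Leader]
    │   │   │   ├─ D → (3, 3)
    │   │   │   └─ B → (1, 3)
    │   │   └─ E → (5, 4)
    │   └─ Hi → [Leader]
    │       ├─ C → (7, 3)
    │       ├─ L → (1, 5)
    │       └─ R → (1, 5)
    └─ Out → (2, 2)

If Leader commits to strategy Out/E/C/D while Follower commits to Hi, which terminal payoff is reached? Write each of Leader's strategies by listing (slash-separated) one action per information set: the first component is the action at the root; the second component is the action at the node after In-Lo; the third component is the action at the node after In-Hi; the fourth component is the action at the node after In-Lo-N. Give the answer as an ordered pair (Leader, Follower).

Trace the play path from the root:
  Leader plays Out
→ terminal payoff (2, 2).
(Leader's choice at the node after In-Lo is never reached on this path, so it doesn't affect the outcome.)

(2, 2)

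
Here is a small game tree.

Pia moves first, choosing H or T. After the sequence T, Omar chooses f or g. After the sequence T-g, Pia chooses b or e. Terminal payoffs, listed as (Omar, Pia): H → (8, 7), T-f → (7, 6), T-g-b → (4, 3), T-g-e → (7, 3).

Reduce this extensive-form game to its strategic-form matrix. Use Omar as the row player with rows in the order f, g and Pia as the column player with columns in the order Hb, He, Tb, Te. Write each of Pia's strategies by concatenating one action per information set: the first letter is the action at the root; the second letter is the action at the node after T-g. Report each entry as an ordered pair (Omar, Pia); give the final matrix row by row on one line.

f: (8,7) (8,7) (7,6) (7,6) | g: (8,7) (8,7) (4,3) (7,3)

Row f: Hb→(8,7), He→(8,7), Tb→(7,6), Te→(7,6)
Row g: Hb→(8,7), He→(8,7), Tb→(4,3), Te→(7,3)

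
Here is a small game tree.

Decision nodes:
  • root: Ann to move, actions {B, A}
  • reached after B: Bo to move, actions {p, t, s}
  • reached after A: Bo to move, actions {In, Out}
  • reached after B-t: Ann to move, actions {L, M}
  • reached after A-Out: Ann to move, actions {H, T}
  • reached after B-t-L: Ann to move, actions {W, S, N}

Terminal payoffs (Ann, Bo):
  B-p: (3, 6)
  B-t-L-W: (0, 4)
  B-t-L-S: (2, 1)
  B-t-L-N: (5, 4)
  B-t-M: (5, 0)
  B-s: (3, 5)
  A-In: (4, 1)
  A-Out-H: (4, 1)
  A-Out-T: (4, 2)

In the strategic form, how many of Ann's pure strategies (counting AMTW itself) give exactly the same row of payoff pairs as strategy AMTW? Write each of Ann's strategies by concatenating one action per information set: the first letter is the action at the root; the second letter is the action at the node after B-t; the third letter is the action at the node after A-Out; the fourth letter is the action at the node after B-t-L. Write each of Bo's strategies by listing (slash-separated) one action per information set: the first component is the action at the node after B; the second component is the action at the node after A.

Row for AMTW (columns p/In, p/Out, t/In, t/Out, s/In, s/Out): (4,1) (4,2) (4,1) (4,2) (4,1) (4,2).
Under AMTW, Ann's choice at the node after B-t and at the node after B-t-L can never be reached regardless of what Bo does, so varying those choices leaves every outcome unchanged.
Holding the reachable choices fixed and varying the unreachable ones freely already gives 2 × 3 = 6 equivalent strategies.
No other strategy reproduces this row, so those 6 are the full class: ALTW, ALTS, ALTN, AMTW, AMTS, AMTN.

6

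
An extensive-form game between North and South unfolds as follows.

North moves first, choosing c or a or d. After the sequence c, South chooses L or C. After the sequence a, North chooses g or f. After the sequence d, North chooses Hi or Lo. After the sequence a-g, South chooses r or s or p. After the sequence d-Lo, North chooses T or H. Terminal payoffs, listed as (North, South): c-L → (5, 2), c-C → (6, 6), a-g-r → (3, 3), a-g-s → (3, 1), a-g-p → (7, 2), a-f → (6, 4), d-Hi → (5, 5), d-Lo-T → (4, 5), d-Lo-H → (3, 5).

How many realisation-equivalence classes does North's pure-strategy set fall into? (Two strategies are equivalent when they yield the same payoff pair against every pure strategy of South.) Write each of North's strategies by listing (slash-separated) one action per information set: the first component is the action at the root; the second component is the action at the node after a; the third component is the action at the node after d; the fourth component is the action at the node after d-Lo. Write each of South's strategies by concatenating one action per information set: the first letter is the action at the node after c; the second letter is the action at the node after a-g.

6

North has 24 pure strategies: c/g/Hi/T, c/g/Hi/H, c/g/Lo/T, c/g/Lo/H, c/f/Hi/T, c/f/Hi/H, c/f/Lo/T, c/f/Lo/H, a/g/Hi/T, a/g/Hi/H, a/g/Lo/T, a/g/Lo/H, a/f/Hi/T, a/f/Hi/H, a/f/Lo/T, a/f/Lo/H, d/g/Hi/T, d/g/Hi/H, d/g/Lo/T, d/g/Lo/H, d/f/Hi/T, d/f/Hi/H, d/f/Lo/T, d/f/Lo/H. Columns: Lr, Ls, Lp, Cr, Cs, Cp.
{c/g/Hi/T, c/g/Hi/H, c/g/Lo/T, c/g/Lo/H, c/f/Hi/T, c/f/Hi/H, c/f/Lo/T, c/f/Lo/H} → row (5,2) (5,2) (5,2) (6,6) (6,6) (6,6)
{a/g/Hi/T, a/g/Hi/H, a/g/Lo/T, a/g/Lo/H} → row (3,3) (3,1) (7,2) (3,3) (3,1) (7,2)
{a/f/Hi/T, a/f/Hi/H, a/f/Lo/T, a/f/Lo/H} → row (6,4) (6,4) (6,4) (6,4) (6,4) (6,4)
{d/g/Hi/T, d/g/Hi/H, d/f/Hi/T, d/f/Hi/H} → row (5,5) (5,5) (5,5) (5,5) (5,5) (5,5)
{d/g/Lo/T, d/f/Lo/T} → row (4,5) (4,5) (4,5) (4,5) (4,5) (4,5)
{d/g/Lo/H, d/f/Lo/H} → row (3,5) (3,5) (3,5) (3,5) (3,5) (3,5)
That's 6 distinct rows out of 24 strategies.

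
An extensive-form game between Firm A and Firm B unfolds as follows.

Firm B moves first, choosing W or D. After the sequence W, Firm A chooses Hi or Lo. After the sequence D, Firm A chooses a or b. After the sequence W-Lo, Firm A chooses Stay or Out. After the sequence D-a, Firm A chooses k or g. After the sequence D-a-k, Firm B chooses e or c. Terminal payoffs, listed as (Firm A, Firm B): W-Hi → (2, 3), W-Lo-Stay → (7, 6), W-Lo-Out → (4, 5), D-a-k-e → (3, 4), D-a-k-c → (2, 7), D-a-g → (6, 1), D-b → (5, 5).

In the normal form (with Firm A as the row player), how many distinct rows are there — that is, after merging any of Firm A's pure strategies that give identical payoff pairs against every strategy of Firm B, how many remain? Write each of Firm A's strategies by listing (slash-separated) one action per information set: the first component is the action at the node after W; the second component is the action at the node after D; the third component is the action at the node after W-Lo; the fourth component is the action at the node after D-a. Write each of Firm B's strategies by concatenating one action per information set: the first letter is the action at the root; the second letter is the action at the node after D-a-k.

Firm A has 16 pure strategies: Hi/a/Stay/k, Hi/a/Stay/g, Hi/a/Out/k, Hi/a/Out/g, Hi/b/Stay/k, Hi/b/Stay/g, Hi/b/Out/k, Hi/b/Out/g, Lo/a/Stay/k, Lo/a/Stay/g, Lo/a/Out/k, Lo/a/Out/g, Lo/b/Stay/k, Lo/b/Stay/g, Lo/b/Out/k, Lo/b/Out/g. Columns: We, Wc, De, Dc.
{Hi/a/Stay/k, Hi/a/Out/k} → row (2,3) (2,3) (3,4) (2,7)
{Hi/a/Stay/g, Hi/a/Out/g} → row (2,3) (2,3) (6,1) (6,1)
{Hi/b/Stay/k, Hi/b/Stay/g, Hi/b/Out/k, Hi/b/Out/g} → row (2,3) (2,3) (5,5) (5,5)
{Lo/a/Stay/k} → row (7,6) (7,6) (3,4) (2,7)
{Lo/a/Stay/g} → row (7,6) (7,6) (6,1) (6,1)
{Lo/a/Out/k} → row (4,5) (4,5) (3,4) (2,7)
{Lo/a/Out/g} → row (4,5) (4,5) (6,1) (6,1)
{Lo/b/Stay/k, Lo/b/Stay/g} → row (7,6) (7,6) (5,5) (5,5)
{Lo/b/Out/k, Lo/b/Out/g} → row (4,5) (4,5) (5,5) (5,5)
That's 9 distinct rows out of 16 strategies.

9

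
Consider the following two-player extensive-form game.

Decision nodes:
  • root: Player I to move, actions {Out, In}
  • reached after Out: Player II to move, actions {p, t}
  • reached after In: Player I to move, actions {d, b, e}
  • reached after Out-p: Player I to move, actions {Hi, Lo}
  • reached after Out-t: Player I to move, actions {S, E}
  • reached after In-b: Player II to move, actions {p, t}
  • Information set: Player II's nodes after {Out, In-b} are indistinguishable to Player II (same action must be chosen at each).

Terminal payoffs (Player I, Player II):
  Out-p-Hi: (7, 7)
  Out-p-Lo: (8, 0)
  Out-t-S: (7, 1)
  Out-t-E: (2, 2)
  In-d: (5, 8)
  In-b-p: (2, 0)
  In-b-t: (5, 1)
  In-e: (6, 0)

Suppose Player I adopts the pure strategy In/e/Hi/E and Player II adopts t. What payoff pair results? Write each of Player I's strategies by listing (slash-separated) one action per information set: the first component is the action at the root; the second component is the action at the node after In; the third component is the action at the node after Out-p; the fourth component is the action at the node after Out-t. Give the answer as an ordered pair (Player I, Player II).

(6, 0)

Trace the play path from the root:
  Player I plays In
  Player I plays e at [In]
→ terminal payoff (6, 0).
(Player I's choice at the node after Out-p is never reached on this path, so it doesn't affect the outcome.)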